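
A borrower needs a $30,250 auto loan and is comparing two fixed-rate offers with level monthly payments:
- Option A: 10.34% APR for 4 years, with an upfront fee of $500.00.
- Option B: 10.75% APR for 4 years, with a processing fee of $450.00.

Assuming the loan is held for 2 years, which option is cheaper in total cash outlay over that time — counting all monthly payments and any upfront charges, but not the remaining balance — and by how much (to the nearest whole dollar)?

Option A by $94

Option A: at 10.34% the monthly rate is 0.0086167, so the payment is 30,250 × 0.0086167 / (1 − 1.0086167^−48) = $772.17.
Option B: monthly rate = 10.75%/12 = 0.0089583; payment = 30,250 × 0.0089583 / (1 − (1+0.0089583)^−48) = $778.16.
Over 24 months: Option A costs 24 × $772.17 + $500.00 = $19,032.08; Option B costs 24 × $778.16 + $450.00 = $19,125.84.
Option A is cheaper by $19,125.84 − $19,032.08 = $93.76.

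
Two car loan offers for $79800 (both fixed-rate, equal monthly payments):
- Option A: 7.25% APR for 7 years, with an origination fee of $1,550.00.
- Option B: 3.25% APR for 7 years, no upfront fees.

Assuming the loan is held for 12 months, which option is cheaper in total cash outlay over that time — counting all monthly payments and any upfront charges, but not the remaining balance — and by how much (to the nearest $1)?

Option A: at 7.25% the monthly rate is 0.0060417, so the payment is 79,800 × 0.0060417 / (1 − 1.0060417^−84) = $1,214.17.
Option B: at 3.25% the monthly rate is 0.0027083, so the payment is 79,800 × 0.0027083 / (1 − 1.0027083^−84) = $1,063.44.
Over 12 months: Option A costs 12 × $1,214.17 + $1,550.00 = $16,120.04; Option B costs 12 × $1,063.44 = $12,761.28.
Option B is cheaper by $16,120.04 − $12,761.28 = $3,358.76.

Option B by $3,359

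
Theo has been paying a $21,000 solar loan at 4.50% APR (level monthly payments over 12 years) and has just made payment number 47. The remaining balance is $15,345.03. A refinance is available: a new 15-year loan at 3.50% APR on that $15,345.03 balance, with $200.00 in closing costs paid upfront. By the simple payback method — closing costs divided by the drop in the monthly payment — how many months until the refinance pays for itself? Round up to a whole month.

Current payment = 21,000 × 4.5%/12 / (1 − (1+0.0037500)^−144) = $189.00.
Refinanced payment = 15,345.03 × 0.0029167 / (1 − (1+0.0029167)^−180) = $109.70.
Monthly savings = $189.00 − $109.70 = $79.30.
Break-even = $200.00 / $79.30 = 2.52 → 3 months.

3 months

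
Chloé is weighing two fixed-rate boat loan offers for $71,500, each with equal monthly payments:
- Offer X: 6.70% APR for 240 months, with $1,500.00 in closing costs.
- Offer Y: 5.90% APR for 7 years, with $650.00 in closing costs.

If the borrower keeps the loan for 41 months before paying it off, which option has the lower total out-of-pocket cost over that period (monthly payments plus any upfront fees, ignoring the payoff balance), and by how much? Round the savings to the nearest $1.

Offer X: monthly rate = 6.7%/12 = 0.0055833; payment = 71,500 × 0.0055833 / (1 − (1+0.0055833)^−240) = $541.54.
Offer Y: monthly rate = 5.9%/12 = 0.0049167; payment = 71,500 × 0.0049167 / (1 − (1+0.0049167)^−84) = $1,041.09.
Over 41 months: Offer X costs 41 × $541.54 + $1,500.00 = $23,703.14; Offer Y costs 41 × $1,041.09 + $650.00 = $43,334.69.
Offer X is cheaper by $43,334.69 − $23,703.14 = $19,631.55.

Offer X by $19,632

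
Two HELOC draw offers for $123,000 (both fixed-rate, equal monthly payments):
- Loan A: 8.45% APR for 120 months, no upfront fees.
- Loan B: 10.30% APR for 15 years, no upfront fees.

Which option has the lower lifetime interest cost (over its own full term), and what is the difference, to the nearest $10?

Loan A by $59,390

Loan A: monthly rate = 8.45%/12 = 0.0070417; payment = 123,000 × 0.0070417 / (1 − (1+0.0070417)^−120) = $1,521.74.
Total interest on Loan A = 120 × $1,521.74 − $123,000 = $59,608.80.
Loan B: monthly rate = 10.3%/12 = 0.0085833; payment = 123,000 × 0.0085833 / (1 − (1+0.0085833)^−180) = $1,344.43.
Total interest on Loan B = 180 × $1,344.43 − $123,000 = $118,997.40.
Loan A is lower by $59,388.60.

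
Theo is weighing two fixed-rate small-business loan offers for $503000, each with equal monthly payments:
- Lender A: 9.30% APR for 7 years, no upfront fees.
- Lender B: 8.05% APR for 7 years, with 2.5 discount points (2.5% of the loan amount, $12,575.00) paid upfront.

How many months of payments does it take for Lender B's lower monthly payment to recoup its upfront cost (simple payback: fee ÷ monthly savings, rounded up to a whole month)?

40 months

Lender A: monthly rate = 9.3%/12 = 0.0077500; payment = 503,000 × 0.0077500 / (1 − (1+0.0077500)^−84) = $8,169.60.
Lender B: at 8.05% the monthly rate is 0.0067083, so the payment is 503,000 × 0.0067083 / (1 − 1.0067083^−84) = $7,852.40.
Monthly savings = $8,169.60 − $7,852.40 = $317.20.
Break-even = $12,575.00 / $317.20 = 39.64 → 40 months.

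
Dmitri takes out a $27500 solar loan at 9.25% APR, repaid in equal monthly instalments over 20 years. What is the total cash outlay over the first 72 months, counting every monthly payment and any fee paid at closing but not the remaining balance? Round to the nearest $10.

At 9.25% the monthly rate is 0.0077083, so the payment is 27,500 × 0.0077083 / (1 − 1.0077083^−240) = $251.86.
Total outlay = 72 × $251.86 = $18,133.92.

$18,130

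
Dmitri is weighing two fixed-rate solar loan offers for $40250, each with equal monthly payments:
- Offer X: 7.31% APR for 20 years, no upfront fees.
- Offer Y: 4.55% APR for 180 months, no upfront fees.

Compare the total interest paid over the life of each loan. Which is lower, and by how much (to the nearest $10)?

Offer X: monthly rate = 7.31%/12 = 0.0060917; payment = 40,250 × 0.0060917 / (1 − (1+0.0060917)^−240) = $319.59.
Total interest on Offer X = 240 × $319.59 − $40,250 = $36,451.60.
Offer Y: at 4.55% the monthly rate is 0.0037917, so the payment is 40,250 × 0.0037917 / (1 − 1.0037917^−180) = $308.94.
Total interest on Offer Y = 180 × $308.94 − $40,250 = $15,359.20.
Offer Y is lower by $21,092.40.

Offer Y by $21,090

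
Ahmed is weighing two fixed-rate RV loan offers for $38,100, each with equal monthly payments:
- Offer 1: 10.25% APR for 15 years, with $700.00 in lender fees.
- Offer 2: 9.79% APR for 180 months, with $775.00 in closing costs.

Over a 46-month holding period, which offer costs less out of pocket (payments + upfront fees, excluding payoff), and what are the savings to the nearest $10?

Offer 2 by $420

Offer 1: at 10.25% the monthly rate is 0.0085417, so the payment is 38,100 × 0.0085417 / (1 − 1.0085417^−180) = $415.27.
Offer 2: monthly rate = 9.79%/12 = 0.0081583; payment = 38,100 × 0.0081583 / (1 − (1+0.0081583)^−180) = $404.54.
Over 46 months: Offer 1 costs 46 × $415.27 + $700.00 = $19,802.42; Offer 2 costs 46 × $404.54 + $775.00 = $19,383.84.
Offer 2 is cheaper by $19,802.42 − $19,383.84 = $418.58.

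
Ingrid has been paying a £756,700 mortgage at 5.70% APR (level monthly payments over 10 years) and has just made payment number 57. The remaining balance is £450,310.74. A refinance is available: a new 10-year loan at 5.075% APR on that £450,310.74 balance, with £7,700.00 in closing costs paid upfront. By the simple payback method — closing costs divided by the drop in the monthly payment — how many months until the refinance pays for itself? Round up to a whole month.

3 months

Current payment = 756,700 × 5.7%/12 / (1 − (1+0.0047500)^−120) = £8,287.38.
Refinanced payment = 450,310.74 × 0.0042292 / (1 − (1+0.0042292)^−120) = £4,792.77.
Monthly savings = £8,287.38 − £4,792.77 = £3,494.61.
Break-even = £7,700.00 / £3,494.61 = 2.20 → 3 months.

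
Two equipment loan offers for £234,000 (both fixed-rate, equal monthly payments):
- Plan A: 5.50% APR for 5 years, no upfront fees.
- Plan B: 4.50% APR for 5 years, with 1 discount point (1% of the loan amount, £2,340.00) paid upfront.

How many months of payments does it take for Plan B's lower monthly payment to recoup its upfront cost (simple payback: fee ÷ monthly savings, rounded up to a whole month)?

Plan A: monthly rate = 5.5%/12 = 0.0045833; payment = 234,000 × 0.0045833 / (1 − (1+0.0045833)^−60) = £4,469.67.
Plan B: at 4.50% the monthly rate is 0.0037500, so the payment is 234,000 × 0.0037500 / (1 − 1.0037500^−60) = £4,362.47.
Monthly savings = £4,469.67 − £4,362.47 = £107.20.
Break-even = £2,340.00 / £107.20 = 21.83 → 22 months.

22 months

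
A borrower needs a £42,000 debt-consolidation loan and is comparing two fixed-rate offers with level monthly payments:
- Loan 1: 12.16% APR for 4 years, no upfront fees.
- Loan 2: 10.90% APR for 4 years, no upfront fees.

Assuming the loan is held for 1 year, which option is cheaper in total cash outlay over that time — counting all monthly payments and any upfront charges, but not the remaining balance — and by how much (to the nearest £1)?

Loan 2 by £310

Loan 1: monthly rate = 12.16%/12 = 0.0101333; payment = 42,000 × 0.0101333 / (1 − (1+0.0101333)^−48) = £1,109.32.
Loan 2: monthly rate = 10.9%/12 = 0.0090833; payment = 42,000 × 0.0090833 / (1 − (1+0.0090833)^−48) = £1,083.47.
Over 12 months: Loan 1 costs 12 × £1,109.32 = £13,311.84; Loan 2 costs 12 × £1,083.47 = £13,001.64.
Loan 2 is cheaper by £13,311.84 − £13,001.64 = £310.20.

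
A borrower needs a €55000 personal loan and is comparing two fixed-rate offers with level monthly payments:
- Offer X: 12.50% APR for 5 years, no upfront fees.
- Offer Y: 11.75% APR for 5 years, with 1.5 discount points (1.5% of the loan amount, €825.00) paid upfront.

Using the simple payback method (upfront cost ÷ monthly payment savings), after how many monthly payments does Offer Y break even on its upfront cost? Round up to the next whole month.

40 months

Offer X: monthly rate = 12.5%/12 = 0.0104167; payment = 55,000 × 0.0104167 / (1 − (1+0.0104167)^−60) = €1,237.39.
Offer Y: monthly rate = 11.75%/12 = 0.0097917; payment = 55,000 × 0.0097917 / (1 − (1+0.0097917)^−60) = €1,216.51.
Monthly savings = €1,237.39 − €1,216.51 = €20.88.
Break-even = €825.00 / €20.88 = 39.51 → 40 months.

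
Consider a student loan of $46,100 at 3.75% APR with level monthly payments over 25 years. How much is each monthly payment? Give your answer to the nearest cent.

At 3.75% the monthly rate is 0.0031250, so the payment is 46,100 × 0.0031250 / (1 − 1.0031250^−300) = $237.01.

$237.01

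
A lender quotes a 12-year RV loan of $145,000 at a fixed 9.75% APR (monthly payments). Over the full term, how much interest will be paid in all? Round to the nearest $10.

At 9.75% the monthly rate is 0.0081250, so the payment is 145,000 × 0.0081250 / (1 − 1.0081250^−144) = $1,711.99.
Total paid = 144 × $1,711.99 = $246,526.56; interest = $246,526.56 − $145,000 = $101,526.56.

$101,530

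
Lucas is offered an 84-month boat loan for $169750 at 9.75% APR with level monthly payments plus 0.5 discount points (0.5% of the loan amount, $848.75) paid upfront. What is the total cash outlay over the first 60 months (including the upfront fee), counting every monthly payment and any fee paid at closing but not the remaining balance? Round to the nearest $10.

$168,620

Monthly rate = 9.75%/12 = 0.0081250; payment = 169,750 × 0.0081250 / (1 − (1+0.0081250)^−84) = $2,796.17.
Total outlay = 60 × $2,796.17 + $848.75 = $168,618.95.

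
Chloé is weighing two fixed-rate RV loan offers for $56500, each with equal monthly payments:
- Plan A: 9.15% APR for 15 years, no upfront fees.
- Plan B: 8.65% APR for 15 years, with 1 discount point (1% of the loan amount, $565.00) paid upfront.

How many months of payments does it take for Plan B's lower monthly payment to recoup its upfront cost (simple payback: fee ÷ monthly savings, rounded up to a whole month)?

34 months

Plan A: at 9.15% the monthly rate is 0.0076250, so the payment is 56,500 × 0.0076250 / (1 − 1.0076250^−180) = $578.11.
Plan B: monthly rate = 8.65%/12 = 0.0072083; payment = 56,500 × 0.0072083 / (1 − (1+0.0072083)^−180) = $561.36.
Monthly savings = $578.11 − $561.36 = $16.75.
Break-even = $565.00 / $16.75 = 33.73 → 34 months.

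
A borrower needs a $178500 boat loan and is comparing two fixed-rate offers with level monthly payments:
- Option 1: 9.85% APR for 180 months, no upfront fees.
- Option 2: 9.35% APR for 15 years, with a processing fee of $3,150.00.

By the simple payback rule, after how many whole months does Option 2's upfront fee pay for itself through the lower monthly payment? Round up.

Option 1: at 9.85% the monthly rate is 0.0082083, so the payment is 178,500 × 0.0082083 / (1 − 1.0082083^−180) = $1,901.82.
Option 2: at 9.35% the monthly rate is 0.0077917, so the payment is 178,500 × 0.0077917 / (1 − 1.0077917^−180) = $1,847.82.
Monthly savings = $1,901.82 − $1,847.82 = $54.00.
Break-even = $3,150.00 / $54.00 = 58.33 → 59 months.

59 months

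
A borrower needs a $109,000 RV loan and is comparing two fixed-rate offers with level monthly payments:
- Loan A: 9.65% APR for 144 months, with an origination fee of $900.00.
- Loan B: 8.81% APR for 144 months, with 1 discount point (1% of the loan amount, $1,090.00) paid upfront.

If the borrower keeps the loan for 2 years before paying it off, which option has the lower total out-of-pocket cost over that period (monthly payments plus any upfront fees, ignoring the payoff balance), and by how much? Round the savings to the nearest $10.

Loan B by $1,050

Loan A: monthly rate = 9.65%/12 = 0.0080417; payment = 109,000 × 0.0080417 / (1 − (1+0.0080417)^−144) = $1,280.69.
Loan B: monthly rate = 8.81%/12 = 0.0073417; payment = 109,000 × 0.0073417 / (1 − (1+0.0073417)^−144) = $1,228.82.
Over 24 months: Loan A costs 24 × $1,280.69 + $900.00 = $31,636.56; Loan B costs 24 × $1,228.82 + $1,090.00 = $30,581.68.
Loan B is cheaper by $31,636.56 − $30,581.68 = $1,054.88.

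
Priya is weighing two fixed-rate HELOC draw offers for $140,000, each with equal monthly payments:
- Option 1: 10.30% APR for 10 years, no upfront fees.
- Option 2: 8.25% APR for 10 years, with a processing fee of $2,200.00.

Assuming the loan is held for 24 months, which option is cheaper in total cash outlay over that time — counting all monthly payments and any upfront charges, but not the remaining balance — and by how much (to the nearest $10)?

Option 2 by $1,550

Option 1: at 10.30% the monthly rate is 0.0085833, so the payment is 140,000 × 0.0085833 / (1 − 1.0085833^−120) = $1,873.45.
Option 2: at 8.25% the monthly rate is 0.0068750, so the payment is 140,000 × 0.0068750 / (1 − 1.0068750^−120) = $1,717.14.
Over 24 months: Option 1 costs 24 × $1,873.45 = $44,962.80; Option 2 costs 24 × $1,717.14 + $2,200.00 = $43,411.36.
Option 2 is cheaper by $44,962.80 − $43,411.36 = $1,551.44.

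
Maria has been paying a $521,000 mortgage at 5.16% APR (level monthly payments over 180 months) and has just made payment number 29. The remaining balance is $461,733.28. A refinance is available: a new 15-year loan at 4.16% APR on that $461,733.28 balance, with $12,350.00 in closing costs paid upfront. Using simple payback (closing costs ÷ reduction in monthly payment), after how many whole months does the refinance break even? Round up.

18 months

Current payment = 521,000 × 5.16%/12 / (1 − (1+0.0043000)^−180) = $4,163.59.
Refinanced payment = 461,733.28 × 0.0034667 / (1 − (1+0.0034667)^−180) = $3,452.53.
Monthly savings = $4,163.59 − $3,452.53 = $711.06.
Break-even = $12,350.00 / $711.06 = 17.37 → 18 months.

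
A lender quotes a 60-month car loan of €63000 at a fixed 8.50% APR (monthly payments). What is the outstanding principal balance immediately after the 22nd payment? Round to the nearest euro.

With monthly rate i = 8.5%/12 = 0.0070833, the balance after k of n payments is P · [(1+i)^n − (1+i)^k] / [(1+i)^n − 1].
(1+0.0070833)^60 = 1.52730060 and (1+0.0070833)^22 = 1.16798964, so the balance is 63,000 × (1.52730060 − 1.16798964) / (1.52730060 − 1) = €42,929.20.

€42,929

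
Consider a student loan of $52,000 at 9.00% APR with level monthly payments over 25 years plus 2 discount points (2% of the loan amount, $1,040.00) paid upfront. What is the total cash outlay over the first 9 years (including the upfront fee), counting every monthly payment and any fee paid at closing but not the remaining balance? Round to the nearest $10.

$48,170

At 9.00% the monthly rate is 0.0075000, so the payment is 52,000 × 0.0075000 / (1 − 1.0075000^−300) = $436.38.
Total outlay = 108 × $436.38 + $1,040.00 = $48,169.04.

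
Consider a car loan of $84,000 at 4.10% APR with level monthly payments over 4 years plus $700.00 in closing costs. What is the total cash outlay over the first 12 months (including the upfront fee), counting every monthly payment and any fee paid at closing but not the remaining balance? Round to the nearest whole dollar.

$23,505

At 4.10% the monthly rate is 0.0034167, so the payment is 84,000 × 0.0034167 / (1 − 1.0034167^−48) = $1,900.40.
Total outlay = 12 × $1,900.40 + $700.00 = $23,504.80.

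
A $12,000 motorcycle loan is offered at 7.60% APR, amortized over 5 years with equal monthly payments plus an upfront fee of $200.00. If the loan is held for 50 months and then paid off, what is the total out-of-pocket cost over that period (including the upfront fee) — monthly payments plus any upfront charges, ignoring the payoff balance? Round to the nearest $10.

At 7.60% the monthly rate is 0.0063333, so the payment is 12,000 × 0.0063333 / (1 − 1.0063333^−60) = $241.03.
Total outlay = 50 × $241.03 + $200.00 = $12,251.50.

$12,250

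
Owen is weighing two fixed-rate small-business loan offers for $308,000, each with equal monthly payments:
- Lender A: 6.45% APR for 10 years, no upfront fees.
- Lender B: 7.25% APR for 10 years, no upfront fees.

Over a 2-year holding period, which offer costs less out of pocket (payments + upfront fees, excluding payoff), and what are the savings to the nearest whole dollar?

Lender A by $3,036

Lender A: at 6.45% the monthly rate is 0.0053750, so the payment is 308,000 × 0.0053750 / (1 − 1.0053750^−120) = $3,489.45.
Lender B: at 7.25% the monthly rate is 0.0060417, so the payment is 308,000 × 0.0060417 / (1 − 1.0060417^−120) = $3,615.95.
Over 24 months: Lender A costs 24 × $3,489.45 = $83,746.80; Lender B costs 24 × $3,615.95 = $86,782.80.
Lender A is cheaper by $86,782.80 − $83,746.80 = $3,036.00.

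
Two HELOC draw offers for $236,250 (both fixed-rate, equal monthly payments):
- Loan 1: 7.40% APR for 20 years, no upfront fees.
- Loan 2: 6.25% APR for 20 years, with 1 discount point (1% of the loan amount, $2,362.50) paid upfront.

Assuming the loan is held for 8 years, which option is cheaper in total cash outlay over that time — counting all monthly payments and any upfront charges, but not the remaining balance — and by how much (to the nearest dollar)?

Loan 2 by $13,187

Loan 1: at 7.40% the monthly rate is 0.0061667, so the payment is 236,250 × 0.0061667 / (1 − 1.0061667^−240) = $1,888.79.
Loan 2: monthly rate = 6.25%/12 = 0.0052083; payment = 236,250 × 0.0052083 / (1 − (1+0.0052083)^−240) = $1,726.82.
Over 96 months: Loan 1 costs 96 × $1,888.79 = $181,323.84; Loan 2 costs 96 × $1,726.82 + $2,362.50 = $168,137.22.
Loan 2 is cheaper by $181,323.84 − $168,137.22 = $13,186.62.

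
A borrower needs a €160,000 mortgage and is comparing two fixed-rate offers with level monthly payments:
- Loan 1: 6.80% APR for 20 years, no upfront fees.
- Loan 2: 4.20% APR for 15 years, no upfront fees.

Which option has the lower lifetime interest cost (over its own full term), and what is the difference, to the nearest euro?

Loan 2 by €77,194

Loan 1: at 6.80% the monthly rate is 0.0056667, so the payment is 160,000 × 0.0056667 / (1 − 1.0056667^−240) = €1,221.34.
Total interest on Loan 1 = 240 × €1,221.34 − €160,000 = €133,121.60.
Loan 2: monthly rate = 4.2%/12 = 0.0035000; payment = 160,000 × 0.0035000 / (1 − (1+0.0035000)^−180) = €1,199.60.
Total interest on Loan 2 = 180 × €1,199.60 − €160,000 = €55,928.00.
Loan 2 is lower by €77,193.60.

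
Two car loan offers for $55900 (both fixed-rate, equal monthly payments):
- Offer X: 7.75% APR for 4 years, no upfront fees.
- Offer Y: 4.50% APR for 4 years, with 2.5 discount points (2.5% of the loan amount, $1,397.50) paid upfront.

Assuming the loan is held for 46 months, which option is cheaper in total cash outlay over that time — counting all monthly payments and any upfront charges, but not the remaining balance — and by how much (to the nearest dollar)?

Offer Y by $2,440

Offer X: at 7.75% the monthly rate is 0.0064583, so the payment is 55,900 × 0.0064583 / (1 − 1.0064583^−48) = $1,358.13.
Offer Y: at 4.50% the monthly rate is 0.0037500, so the payment is 55,900 × 0.0037500 / (1 − 1.0037500^−48) = $1,274.71.
Over 46 months: Offer X costs 46 × $1,358.13 = $62,473.98; Offer Y costs 46 × $1,274.71 + $1,397.50 = $60,034.16.
Offer Y is cheaper by $62,473.98 − $60,034.16 = $2,439.82.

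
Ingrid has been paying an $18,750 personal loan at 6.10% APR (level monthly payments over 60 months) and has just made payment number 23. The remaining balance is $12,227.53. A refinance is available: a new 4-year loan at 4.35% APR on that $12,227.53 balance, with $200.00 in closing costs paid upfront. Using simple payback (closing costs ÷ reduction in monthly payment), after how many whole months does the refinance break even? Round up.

3 months

Current payment = 18,750 × 6.1%/12 / (1 − (1+0.0050833)^−60) = $363.36.
Refinanced payment = 12,227.53 × 0.0036250 / (1 − (1+0.0036250)^−48) = $278.01.
Monthly savings = $363.36 − $278.01 = $85.35.
Break-even = $200.00 / $85.35 = 2.34 → 3 months.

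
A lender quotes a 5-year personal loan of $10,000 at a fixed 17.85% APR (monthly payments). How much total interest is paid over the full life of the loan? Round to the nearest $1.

$5,187

At 17.85% the monthly rate is 0.0148750, so the payment is 10,000 × 0.0148750 / (1 − 1.0148750^−60) = $253.12.
Total paid = 60 × $253.12 = $15,187.20; interest = $15,187.20 − $10,000 = $5,187.20.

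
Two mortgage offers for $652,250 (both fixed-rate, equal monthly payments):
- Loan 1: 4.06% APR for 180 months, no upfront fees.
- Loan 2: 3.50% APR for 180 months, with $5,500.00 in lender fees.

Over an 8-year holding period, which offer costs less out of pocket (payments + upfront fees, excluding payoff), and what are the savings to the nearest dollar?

Loan 1: at 4.06% the monthly rate is 0.0033833, so the payment is 652,250 × 0.0033833 / (1 − 1.0033833^−180) = $4,844.25.
Loan 2: at 3.50% the monthly rate is 0.0029167, so the payment is 652,250 × 0.0029167 / (1 − 1.0029167^−180) = $4,662.82.
Over 96 months: Loan 1 costs 96 × $4,844.25 = $465,048.00; Loan 2 costs 96 × $4,662.82 + $5,500.00 = $453,130.72.
Loan 2 is cheaper by $465,048.00 − $453,130.72 = $11,917.28.

Loan 2 by $11,917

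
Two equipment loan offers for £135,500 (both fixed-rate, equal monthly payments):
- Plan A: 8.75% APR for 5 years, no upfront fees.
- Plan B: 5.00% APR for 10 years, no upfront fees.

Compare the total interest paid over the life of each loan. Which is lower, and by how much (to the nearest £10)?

Plan A: at 8.75% the monthly rate is 0.0072917, so the payment is 135,500 × 0.0072917 / (1 − 1.0072917^−60) = £2,796.35.
Total interest on Plan A = 60 × £2,796.35 − £135,500 = £32,281.00.
Plan B: monthly rate = 5%/12 = 0.0041667; payment = 135,500 × 0.0041667 / (1 − (1+0.0041667)^−120) = £1,437.19.
Total interest on Plan B = 120 × £1,437.19 − £135,500 = £36,962.80.
Plan A is lower by £4,681.80.

Plan A by £4,680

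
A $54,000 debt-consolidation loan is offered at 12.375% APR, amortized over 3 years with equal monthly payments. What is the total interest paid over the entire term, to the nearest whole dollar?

$10,917

Monthly rate = 12.375%/12 = 0.0103125; payment = 54,000 × 0.0103125 / (1 − (1+0.0103125)^−36) = $1,803.26.
Total paid = 36 × $1,803.26 = $64,917.36; interest = $64,917.36 − $54,000 = $10,917.36.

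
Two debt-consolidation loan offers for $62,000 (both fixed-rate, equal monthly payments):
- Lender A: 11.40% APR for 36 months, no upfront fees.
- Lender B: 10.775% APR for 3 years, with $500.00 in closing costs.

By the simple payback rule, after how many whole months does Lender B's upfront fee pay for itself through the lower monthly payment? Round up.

28 months

Lender A: at 11.40% the monthly rate is 0.0095000, so the payment is 62,000 × 0.0095000 / (1 − 1.0095000^−36) = $2,041.56.
Lender B: at 10.775% the monthly rate is 0.0089792, so the payment is 62,000 × 0.0089792 / (1 − 1.0089792^−36) = $2,023.20.
Monthly savings = $2,041.56 − $2,023.20 = $18.36.
Break-even = $500.00 / $18.36 = 27.23 → 28 months.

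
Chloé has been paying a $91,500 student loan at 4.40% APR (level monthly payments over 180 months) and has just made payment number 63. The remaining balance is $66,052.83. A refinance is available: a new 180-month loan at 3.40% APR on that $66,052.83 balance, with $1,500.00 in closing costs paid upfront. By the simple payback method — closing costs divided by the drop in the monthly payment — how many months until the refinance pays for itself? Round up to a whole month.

7 months

Current payment = 91,500 × 4.4%/12 / (1 − (1+0.0036667)^−180) = $695.30.
Refinanced payment = 66,052.83 × 0.0028333 / (1 − (1+0.0028333)^−180) = $468.96.
Monthly savings = $695.30 − $468.96 = $226.34.
Break-even = $1,500.00 / $226.34 = 6.63 → 7 months.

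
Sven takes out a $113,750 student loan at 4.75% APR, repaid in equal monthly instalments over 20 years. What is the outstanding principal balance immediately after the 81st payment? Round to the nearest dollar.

$86,615

With monthly rate i = 4.75%/12 = 0.0039583, the balance after k of n payments is P · [(1+i)^n − (1+i)^k] / [(1+i)^n − 1].
(1+0.0039583)^240 = 2.58086532 and (1+0.0039583)^81 = 1.37711688, so the balance is 113,750 × (2.58086532 − 1.37711688) / (2.58086532 − 1) = $86,614.83.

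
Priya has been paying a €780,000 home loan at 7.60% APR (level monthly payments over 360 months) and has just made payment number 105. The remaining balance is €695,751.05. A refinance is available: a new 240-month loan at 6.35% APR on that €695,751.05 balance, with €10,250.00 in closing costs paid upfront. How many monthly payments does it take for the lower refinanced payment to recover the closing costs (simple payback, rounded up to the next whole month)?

27 months

Current payment = 780,000 × 7.6%/12 / (1 − (1+0.0063333)^−360) = €5,507.38.
Refinanced payment = 695,751.05 × 0.0052917 / (1 − (1+0.0052917)^−240) = €5,126.07.
Monthly savings = €5,507.38 − €5,126.07 = €381.31.
Break-even = €10,250.00 / €381.31 = 26.88 → 27 months.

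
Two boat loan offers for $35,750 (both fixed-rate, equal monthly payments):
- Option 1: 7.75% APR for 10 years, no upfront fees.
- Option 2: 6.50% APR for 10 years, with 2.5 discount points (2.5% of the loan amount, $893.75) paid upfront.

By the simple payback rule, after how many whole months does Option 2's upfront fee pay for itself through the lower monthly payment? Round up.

Option 1: monthly rate = 7.75%/12 = 0.0064583; payment = 35,750 × 0.0064583 / (1 − (1+0.0064583)^−120) = $429.04.
Option 2: at 6.50% the monthly rate is 0.0054167, so the payment is 35,750 × 0.0054167 / (1 − 1.0054167^−120) = $405.93.
Monthly savings = $429.04 − $405.93 = $23.11.
Break-even = $893.75 / $23.11 = 38.67 → 39 months.

39 months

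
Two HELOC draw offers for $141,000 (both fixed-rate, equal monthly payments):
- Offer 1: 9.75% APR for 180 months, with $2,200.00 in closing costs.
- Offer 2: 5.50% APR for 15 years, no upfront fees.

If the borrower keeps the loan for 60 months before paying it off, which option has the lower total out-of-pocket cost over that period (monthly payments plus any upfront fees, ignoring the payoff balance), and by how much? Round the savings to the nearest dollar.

Offer 2 by $22,697

Offer 1: at 9.75% the monthly rate is 0.0081250, so the payment is 141,000 × 0.0081250 / (1 − 1.0081250^−180) = $1,493.70.
Offer 2: at 5.50% the monthly rate is 0.0045833, so the payment is 141,000 × 0.0045833 / (1 − 1.0045833^−180) = $1,152.09.
Over 60 months: Offer 1 costs 60 × $1,493.70 + $2,200.00 = $91,822.00; Offer 2 costs 60 × $1,152.09 = $69,125.40.
Offer 2 is cheaper by $91,822.00 − $69,125.40 = $22,696.60.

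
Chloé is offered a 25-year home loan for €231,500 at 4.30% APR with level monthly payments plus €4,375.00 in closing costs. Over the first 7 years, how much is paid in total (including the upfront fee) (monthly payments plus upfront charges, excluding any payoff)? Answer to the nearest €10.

€110,270

At 4.30% the monthly rate is 0.0035833, so the payment is 231,500 × 0.0035833 / (1 − 1.0035833^−300) = €1,260.61.
Total outlay = 84 × €1,260.61 + €4,375.00 = €110,266.24.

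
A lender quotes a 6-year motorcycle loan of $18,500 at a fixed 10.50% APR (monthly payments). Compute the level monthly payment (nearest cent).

$347.41

Monthly rate = 10.5%/12 = 0.0087500; payment = 18,500 × 0.0087500 / (1 − (1+0.0087500)^−72) = $347.41.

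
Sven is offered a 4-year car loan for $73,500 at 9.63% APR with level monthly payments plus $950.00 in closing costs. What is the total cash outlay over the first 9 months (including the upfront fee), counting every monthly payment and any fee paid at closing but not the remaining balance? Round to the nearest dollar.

At 9.63% the monthly rate is 0.0080250, so the payment is 73,500 × 0.0080250 / (1 − 1.0080250^−48) = $1,851.12.
Total outlay = 9 × $1,851.12 + $950.00 = $17,610.08.

$17,610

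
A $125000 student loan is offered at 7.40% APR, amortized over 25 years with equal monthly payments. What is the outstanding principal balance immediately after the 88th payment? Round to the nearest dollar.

With monthly rate i = 7.4%/12 = 0.0061667, the balance after k of n payments is P · [(1+i)^n − (1+i)^k] / [(1+i)^n − 1].
(1+0.0061667)^300 = 6.32379293 and (1+0.0061667)^88 = 1.71772423, so the balance is 125,000 × (6.32379293 − 1.71772423) / (6.32379293 − 1) = $108,148.19.

$108,148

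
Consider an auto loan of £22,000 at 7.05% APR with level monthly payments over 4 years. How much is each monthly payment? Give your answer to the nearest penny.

At 7.05% the monthly rate is 0.0058750, so the payment is 22,000 × 0.0058750 / (1 − 1.0058750^−48) = £527.33.

£527.33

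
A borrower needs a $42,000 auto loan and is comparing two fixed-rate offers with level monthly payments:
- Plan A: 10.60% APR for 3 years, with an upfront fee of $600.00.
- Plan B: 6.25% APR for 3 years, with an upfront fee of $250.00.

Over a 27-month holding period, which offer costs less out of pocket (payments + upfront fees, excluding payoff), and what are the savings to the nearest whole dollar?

Plan B by $2,634

Plan A: at 10.60% the monthly rate is 0.0088333, so the payment is 42,000 × 0.0088333 / (1 − 1.0088333^−36) = $1,367.08.
Plan B: monthly rate = 6.25%/12 = 0.0052083; payment = 42,000 × 0.0052083 / (1 − (1+0.0052083)^−36) = $1,282.48.
Over 27 months: Plan A costs 27 × $1,367.08 + $600.00 = $37,511.16; Plan B costs 27 × $1,282.48 + $250.00 = $34,876.96.
Plan B is cheaper by $37,511.16 − $34,876.96 = $2,634.20.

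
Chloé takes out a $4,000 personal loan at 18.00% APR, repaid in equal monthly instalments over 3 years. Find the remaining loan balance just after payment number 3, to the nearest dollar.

$3,742

With monthly rate i = 18%/12 = 0.0150000, the balance after k of n payments is P · [(1+i)^n − (1+i)^k] / [(1+i)^n − 1].
(1+0.0150000)^36 = 1.70913954 and (1+0.0150000)^3 = 1.04567837, so the balance is 4,000 × (1.70913954 − 1.04567837) / (1.70913954 − 1) = $3,742.34.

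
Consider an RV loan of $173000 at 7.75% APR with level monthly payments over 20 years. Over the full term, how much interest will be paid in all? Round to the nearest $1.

Monthly rate = 7.75%/12 = 0.0064583; payment = 173,000 × 0.0064583 / (1 − (1+0.0064583)^−240) = $1,420.24.
Total paid = 240 × $1,420.24 = $340,857.60; interest = $340,857.60 − $173,000 = $167,857.60.

$167,858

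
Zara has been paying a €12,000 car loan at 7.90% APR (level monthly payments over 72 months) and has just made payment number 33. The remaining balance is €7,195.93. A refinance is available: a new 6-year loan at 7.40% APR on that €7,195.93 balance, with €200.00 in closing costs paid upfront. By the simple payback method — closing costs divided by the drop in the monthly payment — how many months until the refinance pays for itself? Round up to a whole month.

3 months

Current payment = 12,000 × 7.9%/12 / (1 − (1+0.0065833)^−72) = €209.81.
Refinanced payment = 7,195.93 × 0.0061667 / (1 − (1+0.0061667)^−72) = €124.07.
Monthly savings = €209.81 − €124.07 = €85.74.
Break-even = €200.00 / €85.74 = 2.33 → 3 months.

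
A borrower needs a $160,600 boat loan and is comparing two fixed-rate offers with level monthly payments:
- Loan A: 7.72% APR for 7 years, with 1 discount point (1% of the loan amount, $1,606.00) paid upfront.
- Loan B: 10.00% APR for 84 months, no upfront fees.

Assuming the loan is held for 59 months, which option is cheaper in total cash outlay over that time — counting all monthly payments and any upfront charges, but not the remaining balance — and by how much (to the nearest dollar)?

Loan A by $9,330

Loan A: monthly rate = 7.72%/12 = 0.0064333; payment = 160,600 × 0.0064333 / (1 − (1+0.0064333)^−84) = $2,480.80.
Loan B: monthly rate = 10%/12 = 0.0083333; payment = 160,600 × 0.0083333 / (1 − (1+0.0083333)^−84) = $2,666.15.
Over 59 months: Loan A costs 59 × $2,480.80 + $1,606.00 = $147,973.20; Loan B costs 59 × $2,666.15 = $157,302.85.
Loan A is cheaper by $157,302.85 − $147,973.20 = $9,329.65.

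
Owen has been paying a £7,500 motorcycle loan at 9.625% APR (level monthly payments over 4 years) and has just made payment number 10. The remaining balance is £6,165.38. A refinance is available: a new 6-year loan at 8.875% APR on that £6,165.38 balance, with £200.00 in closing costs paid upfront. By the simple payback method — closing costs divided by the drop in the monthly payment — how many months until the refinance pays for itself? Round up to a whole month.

3 months

Current payment = 7,500 × 9.625%/12 / (1 − (1+0.0080208)^−48) = £188.87.
Refinanced payment = 6,165.38 × 0.0073958 / (1 − (1+0.0073958)^−72) = £110.75.
Monthly savings = £188.87 − £110.75 = £78.12.
Break-even = £200.00 / £78.12 = 2.56 → 3 months.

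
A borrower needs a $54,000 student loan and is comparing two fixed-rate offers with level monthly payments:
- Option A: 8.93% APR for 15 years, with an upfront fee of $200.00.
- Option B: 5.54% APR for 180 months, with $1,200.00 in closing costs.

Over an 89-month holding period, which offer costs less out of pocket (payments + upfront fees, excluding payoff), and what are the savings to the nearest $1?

Option A: at 8.93% the monthly rate is 0.0074417, so the payment is 54,000 × 0.0074417 / (1 − 1.0074417^−180) = $545.46.
Option B: monthly rate = 5.54%/12 = 0.0046167; payment = 54,000 × 0.0046167 / (1 − (1+0.0046167)^−180) = $442.37.
Over 89 months: Option A costs 89 × $545.46 + $200.00 = $48,745.94; Option B costs 89 × $442.37 + $1,200.00 = $40,570.93.
Option B is cheaper by $48,745.94 − $40,570.93 = $8,175.01.

Option B by $8,175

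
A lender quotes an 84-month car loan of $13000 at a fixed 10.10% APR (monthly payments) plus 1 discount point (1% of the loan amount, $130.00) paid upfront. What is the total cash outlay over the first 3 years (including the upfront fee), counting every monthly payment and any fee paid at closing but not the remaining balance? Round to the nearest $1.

$7,924

Monthly rate = 10.1%/12 = 0.0084167; payment = 13,000 × 0.0084167 / (1 − (1+0.0084167)^−84) = $216.49.
Total outlay = 36 × $216.49 + $130.00 = $7,923.64.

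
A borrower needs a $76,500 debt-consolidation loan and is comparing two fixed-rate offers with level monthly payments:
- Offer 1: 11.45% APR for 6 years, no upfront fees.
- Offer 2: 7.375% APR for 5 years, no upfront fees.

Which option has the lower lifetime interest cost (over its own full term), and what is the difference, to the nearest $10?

Offer 1: at 11.45% the monthly rate is 0.0095417, so the payment is 76,500 × 0.0095417 / (1 − 1.0095417^−72) = $1,473.80.
Total interest on Offer 1 = 72 × $1,473.80 − $76,500 = $29,613.60.
Offer 2: monthly rate = 7.375%/12 = 0.0061458; payment = 76,500 × 0.0061458 / (1 − (1+0.0061458)^−60) = $1,528.36.
Total interest on Offer 2 = 60 × $1,528.36 − $76,500 = $15,201.60.
Offer 2 is lower by $14,412.00.

Offer 2 by $14,410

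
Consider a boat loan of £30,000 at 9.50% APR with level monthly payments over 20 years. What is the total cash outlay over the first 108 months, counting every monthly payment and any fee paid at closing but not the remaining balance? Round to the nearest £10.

Monthly rate = 9.5%/12 = 0.0079167; payment = 30,000 × 0.0079167 / (1 − (1+0.0079167)^−240) = £279.64.
Total outlay = 108 × £279.64 = £30,201.12.

£30,200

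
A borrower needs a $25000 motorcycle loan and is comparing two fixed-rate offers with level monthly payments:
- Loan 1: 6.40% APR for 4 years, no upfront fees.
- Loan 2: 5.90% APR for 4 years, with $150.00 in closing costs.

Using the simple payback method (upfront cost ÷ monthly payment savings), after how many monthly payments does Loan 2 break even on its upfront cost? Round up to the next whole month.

Loan 1: monthly rate = 6.4%/12 = 0.0053333; payment = 25,000 × 0.0053333 / (1 − (1+0.0053333)^−48) = $591.72.
Loan 2: at 5.90% the monthly rate is 0.0049167, so the payment is 25,000 × 0.0049167 / (1 − 1.0049167^−48) = $585.98.
Monthly savings = $591.72 − $585.98 = $5.74.
Break-even = $150.00 / $5.74 = 26.13 → 27 months.

27 months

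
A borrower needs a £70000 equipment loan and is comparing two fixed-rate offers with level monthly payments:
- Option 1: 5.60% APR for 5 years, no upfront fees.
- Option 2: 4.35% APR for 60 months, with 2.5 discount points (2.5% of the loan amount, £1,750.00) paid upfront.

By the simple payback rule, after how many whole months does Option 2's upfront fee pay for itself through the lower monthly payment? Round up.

Option 1: monthly rate = 5.6%/12 = 0.0046667; payment = 70,000 × 0.0046667 / (1 − (1+0.0046667)^−60) = £1,340.31.
Option 2: at 4.35% the monthly rate is 0.0036250, so the payment is 70,000 × 0.0036250 / (1 − 1.0036250^−60) = £1,300.24.
Monthly savings = £1,340.31 − £1,300.24 = £40.07.
Break-even = £1,750.00 / £40.07 = 43.67 → 44 months.

44 months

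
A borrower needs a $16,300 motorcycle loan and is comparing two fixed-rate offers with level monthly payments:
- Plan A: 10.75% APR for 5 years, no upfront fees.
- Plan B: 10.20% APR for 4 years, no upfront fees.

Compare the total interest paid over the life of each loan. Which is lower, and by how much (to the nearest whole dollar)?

Plan B by $1,223

Plan A: monthly rate = 10.75%/12 = 0.0089583; payment = 16,300 × 0.0089583 / (1 − (1+0.0089583)^−60) = $352.37.
Total interest on Plan A = 60 × $352.37 − $16,300 = $4,842.20.
Plan B: monthly rate = 10.2%/12 = 0.0085000; payment = 16,300 × 0.0085000 / (1 − (1+0.0085000)^−48) = $414.98.
Total interest on Plan B = 48 × $414.98 − $16,300 = $3,619.04.
Plan B is lower by $1,223.16.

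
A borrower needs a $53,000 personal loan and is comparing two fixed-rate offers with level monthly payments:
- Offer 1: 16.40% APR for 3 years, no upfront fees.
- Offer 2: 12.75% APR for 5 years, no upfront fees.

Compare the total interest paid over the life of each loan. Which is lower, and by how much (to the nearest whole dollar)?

Offer 1: at 16.40% the monthly rate is 0.0136667, so the payment is 53,000 × 0.0136667 / (1 − 1.0136667^−36) = $1,873.81.
Total interest on Offer 1 = 36 × $1,873.81 − $53,000 = $14,457.16.
Offer 2: monthly rate = 12.75%/12 = 0.0106250; payment = 53,000 × 0.0106250 / (1 − (1+0.0106250)^−60) = $1,199.14.
Total interest on Offer 2 = 60 × $1,199.14 − $53,000 = $18,948.40.
Offer 1 is lower by $4,491.24.

Offer 1 by $4,491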